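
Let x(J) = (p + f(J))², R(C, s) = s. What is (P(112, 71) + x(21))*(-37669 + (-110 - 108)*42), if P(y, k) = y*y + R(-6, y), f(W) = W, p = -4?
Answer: -606149625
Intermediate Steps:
x(J) = (-4 + J)²
P(y, k) = y + y² (P(y, k) = y*y + y = y² + y = y + y²)
(P(112, 71) + x(21))*(-37669 + (-110 - 108)*42) = (112*(1 + 112) + (-4 + 21)²)*(-37669 + (-110 - 108)*42) = (112*113 + 17²)*(-37669 - 218*42) = (12656 + 289)*(-37669 - 9156) = 12945*(-46825) = -606149625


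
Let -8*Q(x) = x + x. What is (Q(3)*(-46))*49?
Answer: 3381/2 ≈ 1690.5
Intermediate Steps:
Q(x) = -x/4 (Q(x) = -(x + x)/8 = -x/4)
(Q(3)*(-46))*49 = (-¼*3*(-46))*49 = -¾*(-46)*49 = (69/2)*49 = 3381/2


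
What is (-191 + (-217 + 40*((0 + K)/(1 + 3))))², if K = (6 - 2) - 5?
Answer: 174724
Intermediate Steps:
K = -1 (K = 4 - 5 = -1)
(-191 + (-217 + 40*((0 + K)/(1 + 3))))² = (-191 + (-217 + 40*((0 - 1)/(1 + 3))))² = (-191 + (-217 + 40*(-1/4)))² = (-191 + (-217 + 40*(-1*¼)))² = (-191 + (-217 + 40*(-¼)))² = (-191 + (-217 - 10))² = (-191 - 227)² = (-418)² = 174724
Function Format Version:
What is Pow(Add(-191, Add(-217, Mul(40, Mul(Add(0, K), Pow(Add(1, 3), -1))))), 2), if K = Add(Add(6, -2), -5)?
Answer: 174724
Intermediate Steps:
K = -1 (K = Add(4, -5) = -1)
Pow(Add(-191, Add(-217, Mul(40, Mul(Add(0, K), Pow(Add(1, 3), -1))))), 2) = Pow(Add(-191, Add(-217, Mul(40, Mul(Add(0, -1), Pow(Add(1, 3), -1))))), 2) = Pow(Add(-191, Add(-217, Mul(40, Mul(-1, Pow(4, -1))))), 2) = Pow(Add(-191, Add(-217, Mul(40, Mul(-1, Rational(1, 4))))), 2) = Pow(Add(-191, Add(-217, Mul(40, Rational(-1, 4)))), 2) = Pow(Add(-191, Add(-217, -10)), 2) = Pow(Add(-191, -227), 2) = Pow(-418, 2) = 174724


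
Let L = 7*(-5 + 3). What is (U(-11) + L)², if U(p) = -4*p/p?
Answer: 324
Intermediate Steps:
L = -14 (L = 7*(-2) = -14)
U(p) = -4 (U(p) = -4*1 = -4)
(U(-11) + L)² = (-4 - 14)² = (-18)² = 324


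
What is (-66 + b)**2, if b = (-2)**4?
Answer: 2500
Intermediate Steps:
b = 16
(-66 + b)**2 = (-66 + 16)**2 = (-50)**2 = 2500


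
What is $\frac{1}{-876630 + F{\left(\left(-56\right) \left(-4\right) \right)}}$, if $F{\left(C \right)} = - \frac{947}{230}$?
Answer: $- \frac{230}{201625847} \approx -1.1407 \cdot 10^{-6}$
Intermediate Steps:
$F{\left(C \right)} = - \frac{947}{230}$ ($F{\left(C \right)} = \left(-947\right) \frac{1}{230} = - \frac{947}{230}$)
$\frac{1}{-876630 + F{\left(\left(-56\right) \left(-4\right) \right)}} = \frac{1}{-876630 - \frac{947}{230}} = \frac{1}{- \frac{201625847}{230}} = - \frac{230}{201625847}$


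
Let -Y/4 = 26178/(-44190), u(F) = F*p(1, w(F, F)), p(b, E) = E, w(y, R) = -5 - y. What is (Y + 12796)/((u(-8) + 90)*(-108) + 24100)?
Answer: 23564998/31249695 ≈ 0.75409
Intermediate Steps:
u(F) = F*(-5 - F)
Y = 17452/7365 (Y = -104712/(-44190) = -104712*(-1)/44190 = -4*(-4363/7365) = 17452/7365 ≈ 2.3696)
(Y + 12796)/((u(-8) + 90)*(-108) + 24100) = (17452/7365 + 12796)/((-1*(-8)*(5 - 8) + 90)*(-108) + 24100) = 94259992/(7365*((-1*(-8)*(-3) + 90)*(-108) + 24100)) = 94259992/(7365*((-24 + 90)*(-108) + 24100)) = 94259992/(7365*(66*(-108) + 24100)) = 94259992/(7365*(-7128 + 24100)) = (94259992/7365)/16972 = (94259992/7365)*(1/16972) = 23564998/31249695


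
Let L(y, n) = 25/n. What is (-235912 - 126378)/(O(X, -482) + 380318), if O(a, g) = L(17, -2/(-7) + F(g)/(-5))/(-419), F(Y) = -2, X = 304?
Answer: -3643188240/3824476933 ≈ -0.95260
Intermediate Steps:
O(a, g) = -875/10056 (O(a, g) = (25/(-2/(-7) - 2/(-5)))/(-419) = (25/(-2*(-1/7) - 2*(-1/5)))*(-1/419) = (25/(2/7 + 2/5))*(-1/419) = (25/(24/35))*(-1/419) = (25*(35/24))*(-1/419) = (875/24)*(-1/419) = -875/10056)
(-235912 - 126378)/(O(X, -482) + 380318) = (-235912 - 126378)/(-875/10056 + 380318) = -362290/3824476933/10056 = -362290*10056/3824476933 = -3643188240/3824476933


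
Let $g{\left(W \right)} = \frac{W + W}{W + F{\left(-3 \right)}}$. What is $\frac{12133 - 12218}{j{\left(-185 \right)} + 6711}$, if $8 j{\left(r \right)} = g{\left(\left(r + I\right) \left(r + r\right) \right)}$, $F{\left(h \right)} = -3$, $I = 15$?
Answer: $- \frac{5346245}{422117492} \approx -0.012665$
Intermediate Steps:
$g{\left(W \right)} = \frac{2 W}{-3 + W}$ ($g{\left(W \right)} = \frac{W + W}{W - 3} = \frac{2 W}{-3 + W}$)
$j{\left(r \right)} = \frac{r \left(15 + r\right)}{2 \left(-3 + 2 r \left(15 + r\right)\right)}$ ($j{\left(r \right)} = \frac{2 \left(r + 15\right) \left(r + r\right) \frac{1}{-3 + \left(r + 15\right) \left(r + r\right)}}{8} = \frac{2 \left(15 + r\right) 2 r \frac{1}{-3 + \left(15 + r\right) 2 r}}{8} = \frac{2 \cdot 2 r \left(15 + r\right) \frac{1}{-3 + 2 r \left(15 + r\right)}}{8} = \frac{4 r \frac{1}{-3 + 2 r \left(15 + r\right)} \left(15 + r\right)}{8} = \frac{r \left(15 + r\right)}{2 \left(-3 + 2 r \left(15 + r\right)\right)}$)
$\frac{12133 - 12218}{j{\left(-185 \right)} + 6711} = \frac{12133 - 12218}{\frac{1}{2} \left(-185\right) \frac{1}{-3 + 2 \left(-185\right) \left(15 - 185\right)} \left(15 - 185\right) + 6711} = - \frac{85}{\frac{1}{2} \left(-185\right) \frac{1}{-3 + 2 \left(-185\right) \left(-170\right)} \left(-170\right) + 6711} = - \frac{85}{\frac{1}{2} \left(-185\right) \frac{1}{-3 + 62900} \left(-170\right) + 6711} = - \frac{85}{\frac{1}{2} \left(-185\right) \frac{1}{62897} \left(-170\right) + 6711} = - \frac{85}{\frac{15725}{62897} + 6711} = - \frac{85}{\frac{422117492}{62897}} = \left(-85\right) \frac{62897}{422117492} = - \frac{5346245}{422117492}$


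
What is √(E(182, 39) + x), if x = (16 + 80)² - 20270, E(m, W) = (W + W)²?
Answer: I*√4970 ≈ 70.498*I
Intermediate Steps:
E(m, W) = 4*W² (E(m, W) = (2*W)² = 4*W²)
x = -11054 (x = 96² - 20270 = 9216 - 20270 = -11054)
√(E(182, 39) + x) = √(4*39² - 11054) = √(4*1521 - 11054) = √(6084 - 11054) = √(-4970) = I*√4970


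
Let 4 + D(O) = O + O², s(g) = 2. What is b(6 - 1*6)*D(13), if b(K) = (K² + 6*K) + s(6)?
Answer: 356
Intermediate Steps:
D(O) = -4 + O + O² (D(O) = -4 + (O + O²) = -4 + O + O²)
b(K) = 2 + K² + 6*K (b(K) = (K² + 6*K) + 2 = 2 + K² + 6*K)
b(6 - 1*6)*D(13) = (2 + (6 - 1*6)² + 6*(6 - 1*6))*(-4 + 13 + 13²) = (2 + (6 - 6)² + 6*(6 - 6))*(-4 + 13 + 169) = (2 + 0² + 6*0)*178 = (2 + 0 + 0)*178 = 2*178 = 356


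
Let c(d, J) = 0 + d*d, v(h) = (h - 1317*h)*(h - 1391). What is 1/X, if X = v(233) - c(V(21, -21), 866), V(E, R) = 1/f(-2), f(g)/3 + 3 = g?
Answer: 225/79891925399 ≈ 2.8163e-9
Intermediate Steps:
f(g) = -9 + 3*g
V(E, R) = -1/15 (V(E, R) = 1/(-9 + 3*(-2)) = 1/(-9 - 6) = 1/(-15) = -1/15)
v(h) = -1316*h*(-1391 + h) (v(h) = (-1316*h)*(-1391 + h) = -1316*h*(-1391 + h))
c(d, J) = d² (c(d, J) = 0 + d² = d²)
X = 79891925399/225 (X = 1316*233*(1391 - 1*233) - (-1/15)² = 1316*233*(1391 - 233) - 1*1/225 = 1316*233*1158 - 1/225 = 355075224 - 1/225 = 79891925399/225 ≈ 3.5508e+8)
1/X = 1/(79891925399/225) = 225/79891925399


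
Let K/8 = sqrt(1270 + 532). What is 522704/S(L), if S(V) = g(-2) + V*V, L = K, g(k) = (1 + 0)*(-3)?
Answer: 74672/16475 ≈ 4.5324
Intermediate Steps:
g(k) = -3 (g(k) = 1*(-3) = -3)
K = 8*sqrt(1802) (K = 8*sqrt(1270 + 532) = 8*sqrt(1802) ≈ 339.60)
L = 8*sqrt(1802) ≈ 339.60
S(V) = -3 + V**2 (S(V) = -3 + V*V = -3 + V**2)
522704/S(L) = 522704/(-3 + (8*sqrt(1802))**2) = 522704/(-3 + 115328) = 522704/115325 = 522704*(1/115325) = 74672/16475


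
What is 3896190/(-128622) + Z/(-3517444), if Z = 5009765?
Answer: -2391499355365/75403447028 ≈ -31.716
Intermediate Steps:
3896190/(-128622) + Z/(-3517444) = 3896190/(-128622) + 5009765/(-3517444) = 3896190*(-1/128622) + 5009765*(-1/3517444) = -649365/21437 - 5009765/3517444 = -2391499355365/75403447028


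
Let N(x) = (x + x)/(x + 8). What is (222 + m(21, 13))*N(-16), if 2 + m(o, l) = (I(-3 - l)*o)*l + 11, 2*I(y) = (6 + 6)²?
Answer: 79548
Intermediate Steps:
I(y) = 72 (I(y) = (6 + 6)²/2 = (½)*12² = (½)*144 = 72)
m(o, l) = 9 + 72*l*o (m(o, l) = -2 + ((72*o)*l + 11) = -2 + (72*l*o + 11) = -2 + (11 + 72*l*o) = 9 + 72*l*o)
N(x) = 2*x/(8 + x) (N(x) = (2*x)/(8 + x) = 2*x/(8 + x))
(222 + m(21, 13))*N(-16) = (222 + (9 + 72*13*21))*(2*(-16)/(8 - 16)) = (222 + (9 + 19656))*(2*(-16)/(-8)) = (222 + 19665)*(2*(-16)*(-⅛)) = 19887*4 = 79548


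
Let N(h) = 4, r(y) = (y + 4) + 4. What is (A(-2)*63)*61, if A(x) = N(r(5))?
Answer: 15372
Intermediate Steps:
r(y) = 8 + y (r(y) = (4 + y) + 4 = 8 + y)
A(x) = 4
(A(-2)*63)*61 = (4*63)*61 = 252*61 = 15372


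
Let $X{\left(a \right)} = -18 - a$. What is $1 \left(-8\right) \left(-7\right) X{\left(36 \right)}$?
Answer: $-3024$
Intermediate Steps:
$1 \left(-8\right) \left(-7\right) X{\left(36 \right)} = 1 \left(-8\right) \left(-7\right) \left(-18 - 36\right) = \left(-8\right) \left(-7\right) \left(-18 - 36\right) = 56 \left(-54\right) = -3024$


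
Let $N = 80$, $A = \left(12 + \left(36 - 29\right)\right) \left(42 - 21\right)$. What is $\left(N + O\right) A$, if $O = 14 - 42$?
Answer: $20748$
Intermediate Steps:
$O = -28$
$A = 399$ ($A = \left(12 + 7\right) 21 = 19 \cdot 21 = 399$)
$\left(N + O\right) A = \left(80 - 28\right) 399 = 52 \cdot 399 = 20748$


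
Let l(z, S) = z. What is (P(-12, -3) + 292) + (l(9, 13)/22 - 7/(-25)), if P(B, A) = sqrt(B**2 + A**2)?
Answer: 160979/550 + 3*sqrt(17) ≈ 305.06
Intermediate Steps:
P(B, A) = sqrt(A**2 + B**2)
(P(-12, -3) + 292) + (l(9, 13)/22 - 7/(-25)) = (sqrt((-3)**2 + (-12)**2) + 292) + (9/22 - 7/(-25)) = (sqrt(9 + 144) + 292) + (9*(1/22) - 7*(-1/25)) = (sqrt(153) + 292) + (9/22 + 7/25) = (3*sqrt(17) + 292) + 379/550 = (292 + 3*sqrt(17)) + 379/550 = 160979/550 + 3*sqrt(17)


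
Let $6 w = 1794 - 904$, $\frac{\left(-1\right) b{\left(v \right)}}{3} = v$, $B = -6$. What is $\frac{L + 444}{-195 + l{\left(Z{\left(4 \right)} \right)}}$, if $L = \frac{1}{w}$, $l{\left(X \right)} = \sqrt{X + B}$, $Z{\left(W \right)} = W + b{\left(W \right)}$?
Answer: $- \frac{7705737}{3385471} - \frac{197583 i \sqrt{14}}{16927355} \approx -2.2761 - 0.043674 i$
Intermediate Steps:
$b{\left(v \right)} = - 3 v$
$w = \frac{445}{3}$ ($w = \frac{1794 - 904}{6} = \frac{1}{6} \cdot 890 = \frac{445}{3} \approx 148.33$)
$Z{\left(W \right)} = - 2 W$ ($Z{\left(W \right)} = W - 3 W = - 2 W$)
$l{\left(X \right)} = \sqrt{-6 + X}$ ($l{\left(X \right)} = \sqrt{X - 6} = \sqrt{-6 + X}$)
$L = \frac{3}{445}$ ($L = \frac{1}{\frac{445}{3}} = \frac{3}{445} \approx 0.0067416$)
$\frac{L + 444}{-195 + l{\left(Z{\left(4 \right)} \right)}} = \frac{\frac{3}{445} + 444}{-195 + \sqrt{-6 - 8}} = \frac{197583}{445 \left(-195 + \sqrt{-6 - 8}\right)} = \frac{197583}{445 \left(-195 + \sqrt{-14}\right)} = \frac{197583}{445 \left(-195 + i \sqrt{14}\right)}$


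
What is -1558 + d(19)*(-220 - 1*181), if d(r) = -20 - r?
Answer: 14081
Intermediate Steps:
-1558 + d(19)*(-220 - 1*181) = -1558 + (-20 - 1*19)*(-220 - 1*181) = -1558 + (-20 - 19)*(-220 - 181) = -1558 - 39*(-401) = -1558 + 15639 = 14081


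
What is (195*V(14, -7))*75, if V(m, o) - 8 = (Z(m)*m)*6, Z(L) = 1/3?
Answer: 526500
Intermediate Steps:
Z(L) = ⅓
V(m, o) = 8 + 2*m (V(m, o) = 8 + (m/3)*6 = 8 + 2*m)
(195*V(14, -7))*75 = (195*(8 + 2*14))*75 = (195*(8 + 28))*75 = (195*36)*75 = 7020*75 = 526500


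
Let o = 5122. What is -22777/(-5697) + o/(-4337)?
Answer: 69603815/24707889 ≈ 2.8171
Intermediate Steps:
-22777/(-5697) + o/(-4337) = -22777/(-5697) + 5122/(-4337) = -22777*(-1/5697) + 5122*(-1/4337) = 22777/5697 - 5122/4337 = 69603815/24707889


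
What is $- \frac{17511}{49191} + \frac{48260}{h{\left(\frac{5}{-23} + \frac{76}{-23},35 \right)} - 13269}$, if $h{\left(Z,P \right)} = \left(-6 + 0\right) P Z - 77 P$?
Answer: $- \frac{10122118827}{2870803157} \approx -3.5259$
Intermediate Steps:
$h{\left(Z,P \right)} = - 77 P - 6 P Z$ ($h{\left(Z,P \right)} = - 6 P Z - 77 P = - 77 P - 6 P Z$)
$- \frac{17511}{49191} + \frac{48260}{h{\left(\frac{5}{-23} + \frac{76}{-23},35 \right)} - 13269} = - \frac{17511}{49191} + \frac{48260}{\left(-1\right) 35 \left(77 + 6 \left(\frac{5}{-23} + \frac{76}{-23}\right)\right) - 13269} = \left(-17511\right) \frac{1}{49191} + \frac{48260}{\left(-1\right) 35 \left(77 + 6 \left(5 \left(- \frac{1}{23}\right) + 76 \left(- \frac{1}{23}\right)\right)\right) - 13269} = - \frac{5837}{16397} + \frac{48260}{\left(-1\right) 35 \left(77 + 6 \left(- \frac{5}{23} - \frac{76}{23}\right)\right) - 13269} = - \frac{5837}{16397} + \frac{48260}{\left(-1\right) 35 \left(77 + 6 \left(- \frac{81}{23}\right)\right) - 13269} = - \frac{5837}{16397} + \frac{48260}{\left(-1\right) 35 \left(77 - \frac{486}{23}\right) - 13269} = - \frac{5837}{16397} + \frac{48260}{\left(-1\right) 35 \cdot \frac{1285}{23} - 13269} = - \frac{5837}{16397} + \frac{48260}{- \frac{44975}{23} - 13269} = - \frac{5837}{16397} + \frac{48260}{- \frac{350162}{23}} = - \frac{5837}{16397} + 48260 \left(- \frac{23}{350162}\right) = - \frac{5837}{16397} - \frac{554990}{175081} = - \frac{10122118827}{2870803157}$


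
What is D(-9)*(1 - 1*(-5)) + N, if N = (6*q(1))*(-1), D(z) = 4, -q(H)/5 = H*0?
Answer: 24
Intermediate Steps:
q(H) = 0 (q(H) = -5*H*0 = -5*0 = 0)
N = 0 (N = (6*0)*(-1) = 0*(-1) = 0)
D(-9)*(1 - 1*(-5)) + N = 4*(1 - 1*(-5)) + 0 = 4*(1 + 5) + 0 = 4*6 + 0 = 24 + 0 = 24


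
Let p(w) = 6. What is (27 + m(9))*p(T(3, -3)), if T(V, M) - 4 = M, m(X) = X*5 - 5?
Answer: 402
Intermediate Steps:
m(X) = -5 + 5*X (m(X) = 5*X - 5 = -5 + 5*X)
T(V, M) = 4 + M
(27 + m(9))*p(T(3, -3)) = (27 + (-5 + 5*9))*6 = (27 + (-5 + 45))*6 = (27 + 40)*6 = 67*6 = 402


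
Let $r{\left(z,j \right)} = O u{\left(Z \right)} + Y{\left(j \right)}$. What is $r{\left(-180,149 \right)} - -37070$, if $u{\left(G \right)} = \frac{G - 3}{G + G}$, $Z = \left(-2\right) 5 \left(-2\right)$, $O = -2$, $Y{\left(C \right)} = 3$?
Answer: $\frac{741443}{20} \approx 37072.0$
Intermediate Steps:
$Z = 20$ ($Z = \left(-10\right) \left(-2\right) = 20$)
$u{\left(G \right)} = \frac{-3 + G}{2 G}$
$r{\left(z,j \right)} = \frac{43}{20}$ ($r{\left(z,j \right)} = - 2 \frac{-3 + 20}{2 \cdot 20} + 3 = - 2 \cdot \frac{1}{2} \cdot \frac{1}{20} \cdot 17 + 3 = \left(-2\right) \frac{17}{40} + 3 = - \frac{17}{20} + 3 = \frac{43}{20}$)
$r{\left(-180,149 \right)} - -37070 = \frac{43}{20} - -37070 = \frac{43}{20} + 37070 = \frac{741443}{20}$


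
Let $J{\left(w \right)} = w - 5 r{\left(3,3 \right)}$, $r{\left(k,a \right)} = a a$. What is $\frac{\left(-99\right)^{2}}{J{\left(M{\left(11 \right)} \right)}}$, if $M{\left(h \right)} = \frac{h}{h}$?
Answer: $- \frac{891}{4} \approx -222.75$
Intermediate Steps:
$r{\left(k,a \right)} = a^{2}$
$M{\left(h \right)} = 1$
$J{\left(w \right)} = -45 + w$ ($J{\left(w \right)} = w - 5 \cdot 3^{2} = w - 45 = -45 + w$)
$\frac{\left(-99\right)^{2}}{J{\left(M{\left(11 \right)} \right)}} = \frac{\left(-99\right)^{2}}{-45 + 1} = \frac{9801}{-44} = 9801 \left(- \frac{1}{44}\right) = - \frac{891}{4}$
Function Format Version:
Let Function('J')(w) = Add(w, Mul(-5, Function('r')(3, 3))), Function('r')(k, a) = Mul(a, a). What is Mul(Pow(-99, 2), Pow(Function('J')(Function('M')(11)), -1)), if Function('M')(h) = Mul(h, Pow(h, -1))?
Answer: Rational(-891, 4) ≈ -222.75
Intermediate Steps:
Function('r')(k, a) = Pow(a, 2)
Function('M')(h) = 1
Function('J')(w) = Add(-45, w) (Function('J')(w) = Add(w, Mul(-5, Pow(3, 2))) = Add(w, Mul(-5, 9)) = Add(w, -45) = Add(-45, w))
Mul(Pow(-99, 2), Pow(Function('J')(Function('M')(11)), -1)) = Mul(Pow(-99, 2), Pow(Add(-45, 1), -1)) = Mul(9801, Pow(-44, -1)) = Mul(9801, Rational(-1, 44)) = Rational(-891, 4)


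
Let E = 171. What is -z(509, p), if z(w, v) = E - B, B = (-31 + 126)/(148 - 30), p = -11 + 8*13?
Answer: -20083/118 ≈ -170.19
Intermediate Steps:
p = 93 (p = -11 + 104 = 93)
B = 95/118 ≈ 0.80509
z(w, v) = 20083/118 (z(w, v) = 171 - 1*95/118 = 171 - 95/118 = 20083/118)
-z(509, p) = -1*20083/118 = -20083/118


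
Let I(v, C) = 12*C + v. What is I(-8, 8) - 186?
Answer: -98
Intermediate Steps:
I(v, C) = v + 12*C
I(-8, 8) - 186 = (-8 + 12*8) - 186 = (-8 + 96) - 186 = 88 - 186 = -98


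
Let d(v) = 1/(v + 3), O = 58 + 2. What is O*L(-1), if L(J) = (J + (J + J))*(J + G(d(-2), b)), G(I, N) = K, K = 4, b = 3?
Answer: -540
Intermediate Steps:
O = 60
d(v) = 1/(3 + v)
G(I, N) = 4
L(J) = 3*J*(4 + J) (L(J) = (J + (J + J))*(J + 4) = (J + 2*J)*(4 + J) = (3*J)*(4 + J) = 3*J*(4 + J))
O*L(-1) = 60*(3*(-1)*(4 - 1)) = 60*(3*(-1)*3) = 60*(-9) = -540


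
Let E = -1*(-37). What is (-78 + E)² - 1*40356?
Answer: -38675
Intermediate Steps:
E = 37
(-78 + E)² - 1*40356 = (-78 + 37)² - 1*40356 = (-41)² - 40356 = 1681 - 40356 = -38675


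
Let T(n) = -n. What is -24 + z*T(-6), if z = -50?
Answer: -324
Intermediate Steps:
-24 + z*T(-6) = -24 - (-50)*(-6) = -24 - 50*6 = -24 - 300 = -324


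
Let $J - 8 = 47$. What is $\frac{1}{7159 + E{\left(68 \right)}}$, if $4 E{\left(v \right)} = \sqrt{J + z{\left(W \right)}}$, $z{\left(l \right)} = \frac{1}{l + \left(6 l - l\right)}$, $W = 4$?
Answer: $\frac{2749056}{19680490583} - \frac{8 \sqrt{7926}}{19680490583} \approx 0.00013965$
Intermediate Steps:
$z{\left(l \right)} = \frac{1}{6 l}$ ($z{\left(l \right)} = \frac{1}{l + 5 l} = \frac{1}{6 l}$)
$J = 55$ ($J = 8 + 47 = 55$)
$E{\left(v \right)} = \frac{\sqrt{7926}}{48}$ ($E{\left(v \right)} = \frac{\sqrt{55 + \frac{1}{6 \cdot 4}}}{4} = \frac{\sqrt{55 + \frac{1}{6} \cdot \frac{1}{4}}}{4} = \frac{\sqrt{55 + \frac{1}{24}}}{4} = \frac{\sqrt{\frac{1321}{24}}}{4} = \frac{\frac{1}{12} \sqrt{7926}}{4} = \frac{\sqrt{7926}}{48}$)
$\frac{1}{7159 + E{\left(68 \right)}} = \frac{1}{7159 + \frac{\sqrt{7926}}{48}}$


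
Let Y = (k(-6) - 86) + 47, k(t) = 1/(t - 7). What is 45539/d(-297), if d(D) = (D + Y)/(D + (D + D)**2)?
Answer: -208705555773/4369 ≈ -4.7770e+7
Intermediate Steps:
k(t) = 1/(-7 + t)
Y = -508/13 (Y = (1/(-7 - 6) - 86) + 47 = (1/(-13) - 86) + 47 = (-1/13 - 86) + 47 = -1119/13 + 47 = -508/13 ≈ -39.077)
d(D) = (-508/13 + D)/(D + 4*D**2) (d(D) = (D - 508/13)/(D + (D + D)**2) = (-508/13 + D)/(D + (2*D)**2) = (-508/13 + D)/(D + 4*D**2))
45539/d(-297) = 45539/(((-508/13 - 297)/((-297)*(1 + 4*(-297))))) = 45539/((-1/297*(-4369/13)/(1 - 1188))) = 45539/((-1/297*(-4369/13)/(-1187))) = 45539/((-1/297*(-1/1187)*(-4369/13))) = 45539/(-4369/4583007) = 45539*(-4583007/4369) = -208705555773/4369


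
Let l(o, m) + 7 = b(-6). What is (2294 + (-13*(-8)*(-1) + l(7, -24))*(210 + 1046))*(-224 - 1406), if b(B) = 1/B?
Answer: 671550220/3 ≈ 2.2385e+8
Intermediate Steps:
l(o, m) = -43/6 (l(o, m) = -7 + 1/(-6) = -7 - 1/6 = -43/6)
(2294 + (-13*(-8)*(-1) + l(7, -24))*(210 + 1046))*(-224 - 1406) = (2294 + (-13*(-8)*(-1) - 43/6)*(210 + 1046))*(-224 - 1406) = (2294 + (104*(-1) - 43/6)*1256)*(-1630) = (2294 + (-104 - 43/6)*1256)*(-1630) = (2294 - 667/6*1256)*(-1630) = (2294 - 418876/3)*(-1630) = -411994/3*(-1630) = 671550220/3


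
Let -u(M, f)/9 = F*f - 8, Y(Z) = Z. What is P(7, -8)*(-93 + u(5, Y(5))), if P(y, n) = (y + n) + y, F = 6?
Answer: -1746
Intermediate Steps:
P(y, n) = n + 2*y (P(y, n) = (n + y) + y = n + 2*y)
u(M, f) = 72 - 54*f (u(M, f) = -9*(6*f - 8) = -9*(-8 + 6*f) = 72 - 54*f)
P(7, -8)*(-93 + u(5, Y(5))) = (-8 + 2*7)*(-93 + (72 - 54*5)) = (-8 + 14)*(-93 + (72 - 270)) = 6*(-93 - 198) = 6*(-291) = -1746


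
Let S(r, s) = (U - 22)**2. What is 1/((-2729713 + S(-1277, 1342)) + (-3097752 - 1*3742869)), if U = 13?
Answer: -1/9570253 ≈ -1.0449e-7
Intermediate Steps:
S(r, s) = 81 (S(r, s) = (13 - 22)**2 = (-9)**2 = 81)
1/((-2729713 + S(-1277, 1342)) + (-3097752 - 1*3742869)) = 1/((-2729713 + 81) + (-3097752 - 1*3742869)) = 1/(-2729632 + (-3097752 - 3742869)) = 1/(-2729632 - 6840621) = 1/(-9570253) = -1/9570253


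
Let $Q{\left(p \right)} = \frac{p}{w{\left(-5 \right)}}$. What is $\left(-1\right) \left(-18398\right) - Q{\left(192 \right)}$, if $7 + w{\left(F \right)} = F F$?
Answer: $\frac{55162}{3} \approx 18387.0$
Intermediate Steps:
$w{\left(F \right)} = -7 + F^{2}$ ($w{\left(F \right)} = -7 + F F = -7 + F^{2}$)
$Q{\left(p \right)} = \frac{p}{18}$ ($Q{\left(p \right)} = \frac{p}{-7 + \left(-5\right)^{2}} = \frac{p}{-7 + 25} = \frac{p}{18}$)
$\left(-1\right) \left(-18398\right) - Q{\left(192 \right)} = \left(-1\right) \left(-18398\right) - \frac{1}{18} \cdot 192 = 18398 - \frac{32}{3} = \frac{55162}{3}$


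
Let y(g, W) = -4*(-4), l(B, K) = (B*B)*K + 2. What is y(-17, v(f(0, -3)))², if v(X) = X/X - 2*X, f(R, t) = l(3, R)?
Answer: 256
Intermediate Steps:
l(B, K) = 2 + K*B² (l(B, K) = B²*K + 2 = K*B² + 2 = 2 + K*B²)
f(R, t) = 2 + 9*R (f(R, t) = 2 + R*3² = 2 + R*9 = 2 + 9*R)
v(X) = 1 - 2*X
y(g, W) = 16
y(-17, v(f(0, -3)))² = 16² = 256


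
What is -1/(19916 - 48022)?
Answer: 1/28106 ≈ 3.5580e-5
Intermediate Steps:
-1/(19916 - 48022) = -1/(-28106) = -1*(-1/28106) = 1/28106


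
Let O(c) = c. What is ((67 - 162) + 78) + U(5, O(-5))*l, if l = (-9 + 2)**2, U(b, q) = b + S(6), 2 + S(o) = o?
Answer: 424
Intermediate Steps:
S(o) = -2 + o
U(b, q) = 4 + b (U(b, q) = b + (-2 + 6) = b + 4 = 4 + b)
l = 49 (l = (-7)**2 = 49)
((67 - 162) + 78) + U(5, O(-5))*l = ((67 - 162) + 78) + (4 + 5)*49 = (-95 + 78) + 9*49 = -17 + 441 = 424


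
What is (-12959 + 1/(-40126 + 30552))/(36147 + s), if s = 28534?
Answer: -124069467/619255894 ≈ -0.20035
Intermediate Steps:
(-12959 + 1/(-40126 + 30552))/(36147 + s) = (-12959 + 1/(-40126 + 30552))/(36147 + 28534) = (-12959 + 1/(-9574))/64681 = (-12959 - 1/9574)*(1/64681) = -124069467/9574*1/64681 = -124069467/619255894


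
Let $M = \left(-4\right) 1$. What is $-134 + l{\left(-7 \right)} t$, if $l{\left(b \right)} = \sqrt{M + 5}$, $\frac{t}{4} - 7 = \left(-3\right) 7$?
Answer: $-190$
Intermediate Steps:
$t = -56$ ($t = 28 + 4 \left(\left(-3\right) 7\right) = 28 + 4 \left(-21\right) = 28 - 84 = -56$)
$M = -4$
$l{\left(b \right)} = 1$ ($l{\left(b \right)} = \sqrt{-4 + 5} = \sqrt{1} = 1$)
$-134 + l{\left(-7 \right)} t = -134 + 1 \left(-56\right) = -134 - 56 = -190$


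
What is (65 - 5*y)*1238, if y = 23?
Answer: -61900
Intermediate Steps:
(65 - 5*y)*1238 = (65 - 5*23)*1238 = (65 - 115)*1238 = -50*1238 = -61900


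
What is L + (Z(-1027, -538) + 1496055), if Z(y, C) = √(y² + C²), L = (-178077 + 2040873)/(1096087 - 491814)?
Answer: 904027505811/604273 + √1344173 ≈ 1.4972e+6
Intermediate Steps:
L = 1862796/604273 ≈ 3.0827
Z(y, C) = √(C² + y²)
L + (Z(-1027, -538) + 1496055) = 1862796/604273 + (√((-538)² + (-1027)²) + 1496055) = 1862796/604273 + (√(289444 + 1054729) + 1496055) = 1862796/604273 + (√1344173 + 1496055) = 1862796/604273 + (1496055 + √1344173) = 904027505811/604273 + √1344173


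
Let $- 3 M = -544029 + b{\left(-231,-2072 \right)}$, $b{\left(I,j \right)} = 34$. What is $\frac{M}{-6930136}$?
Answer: $- \frac{543995}{20790408} \approx -0.026166$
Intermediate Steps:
$M = \frac{543995}{3}$ ($M = - \frac{-544029 + 34}{3} = \left(- \frac{1}{3}\right) \left(-543995\right) = \frac{543995}{3} \approx 1.8133 \cdot 10^{5}$)
$\frac{M}{-6930136} = \frac{543995}{3 \left(-6930136\right)} = \frac{543995}{3} \left(- \frac{1}{6930136}\right) = - \frac{543995}{20790408}$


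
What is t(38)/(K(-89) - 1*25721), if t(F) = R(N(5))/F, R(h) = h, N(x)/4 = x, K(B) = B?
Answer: -1/49039 ≈ -2.0392e-5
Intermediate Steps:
N(x) = 4*x
t(F) = 20/F (t(F) = (4*5)/F = 20/F)
t(38)/(K(-89) - 1*25721) = (20/38)/(-89 - 1*25721) = (20*(1/38))/(-89 - 25721) = (10/19)/(-25810) = (10/19)*(-1/25810) = -1/49039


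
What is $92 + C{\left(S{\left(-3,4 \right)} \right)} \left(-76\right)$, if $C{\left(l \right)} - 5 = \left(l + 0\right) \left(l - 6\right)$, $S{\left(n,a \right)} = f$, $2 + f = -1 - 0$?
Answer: $-2340$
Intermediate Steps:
$f = -3$ ($f = -2 - 1 = -3$)
$S{\left(n,a \right)} = -3$
$C{\left(l \right)} = 5 + l \left(-6 + l\right)$ ($C{\left(l \right)} = 5 + \left(l + 0\right) \left(l - 6\right) = 5 + l \left(-6 + l\right)$)
$92 + C{\left(S{\left(-3,4 \right)} \right)} \left(-76\right) = 92 + \left(5 + \left(-3\right)^{2} - -18\right) \left(-76\right) = 92 + \left(5 + 9 + 18\right) \left(-76\right) = 92 + 32 \left(-76\right) = 92 - 2432 = -2340$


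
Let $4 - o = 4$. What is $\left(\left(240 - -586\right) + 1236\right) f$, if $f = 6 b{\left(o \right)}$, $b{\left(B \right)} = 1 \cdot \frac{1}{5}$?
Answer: $\frac{12372}{5} \approx 2474.4$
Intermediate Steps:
$o = 0$ ($o = 4 - 4 = 0$)
$b{\left(B \right)} = \frac{1}{5}$ ($b{\left(B \right)} = 1 \cdot \frac{1}{5} = \frac{1}{5}$)
$f = \frac{6}{5}$ ($f = 6 \cdot \frac{1}{5} = \frac{6}{5} \approx 1.2$)
$\left(\left(240 - -586\right) + 1236\right) f = \left(\left(240 - -586\right) + 1236\right) \frac{6}{5} = \left(\left(240 + 586\right) + 1236\right) \frac{6}{5} = \left(826 + 1236\right) \frac{6}{5} = 2062 \cdot \frac{6}{5} = \frac{12372}{5}$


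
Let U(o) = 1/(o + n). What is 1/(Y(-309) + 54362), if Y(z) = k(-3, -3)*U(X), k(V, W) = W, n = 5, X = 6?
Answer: 11/597979 ≈ 1.8395e-5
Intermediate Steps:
U(o) = 1/(5 + o) (U(o) = 1/(o + 5) = 1/(5 + o))
Y(z) = -3/11 (Y(z) = -3/(5 + 6) = -3/11)
1/(Y(-309) + 54362) = 1/(-3/11 + 54362) = 1/(597979/11) = 11/597979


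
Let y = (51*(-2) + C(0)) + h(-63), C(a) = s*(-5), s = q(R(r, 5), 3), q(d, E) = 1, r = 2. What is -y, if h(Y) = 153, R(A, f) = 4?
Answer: -46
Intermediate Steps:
s = 1
C(a) = -5 (C(a) = 1*(-5) = -5)
y = 46 (y = (51*(-2) - 5) + 153 = (-102 - 5) + 153 = -107 + 153 = 46)
-y = -1*46 = -46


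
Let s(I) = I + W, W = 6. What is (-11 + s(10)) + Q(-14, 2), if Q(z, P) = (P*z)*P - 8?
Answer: -59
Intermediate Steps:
Q(z, P) = -8 + z*P² (Q(z, P) = z*P² - 8 = -8 + z*P²)
s(I) = 6 + I (s(I) = I + 6 = 6 + I)
(-11 + s(10)) + Q(-14, 2) = (-11 + (6 + 10)) + (-8 - 14*2²) = (-11 + 16) + (-8 - 14*4) = 5 + (-8 - 56) = 5 - 64 = -59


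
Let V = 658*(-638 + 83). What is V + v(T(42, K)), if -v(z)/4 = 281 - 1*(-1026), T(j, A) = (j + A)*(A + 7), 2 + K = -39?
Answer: -370418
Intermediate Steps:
K = -41 (K = -2 - 39 = -41)
T(j, A) = (7 + A)*(A + j) (T(j, A) = (A + j)*(7 + A) = (7 + A)*(A + j))
v(z) = -5228 (v(z) = -4*(281 - 1*(-1026)) = -4*(281 + 1026) = -4*1307 = -5228)
V = -365190 (V = 658*(-555) = -365190)
V + v(T(42, K)) = -365190 - 5228 = -370418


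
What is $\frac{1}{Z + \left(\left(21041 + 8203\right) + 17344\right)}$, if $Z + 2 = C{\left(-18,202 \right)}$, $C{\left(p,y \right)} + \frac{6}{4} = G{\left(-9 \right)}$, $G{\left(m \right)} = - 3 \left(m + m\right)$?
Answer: $\frac{2}{93277} \approx 2.1442 \cdot 10^{-5}$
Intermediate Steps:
$G{\left(m \right)} = - 6 m$ ($G{\left(m \right)} = - 3 \cdot 2 m = - 6 m$)
$C{\left(p,y \right)} = \frac{105}{2}$ ($C{\left(p,y \right)} = - \frac{3}{2} - -54 = - \frac{3}{2} + 54 = \frac{105}{2}$)
$Z = \frac{101}{2}$ ($Z = -2 + \frac{105}{2} = \frac{101}{2} \approx 50.5$)
$\frac{1}{Z + \left(\left(21041 + 8203\right) + 17344\right)} = \frac{1}{\frac{101}{2} + \left(\left(21041 + 8203\right) + 17344\right)} = \frac{1}{\frac{101}{2} + \left(29244 + 17344\right)} = \frac{1}{\frac{101}{2} + 46588} = \frac{1}{\frac{93277}{2}} = \frac{2}{93277}$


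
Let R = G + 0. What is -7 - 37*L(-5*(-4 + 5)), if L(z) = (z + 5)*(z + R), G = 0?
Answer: -7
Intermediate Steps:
R = 0 (R = 0 + 0 = 0)
L(z) = z*(5 + z) (L(z) = (z + 5)*(z + 0) = (5 + z)*z = z*(5 + z))
-7 - 37*L(-5*(-4 + 5)) = -7 - 37*(-5*(-4 + 5))*(5 - 5*(-4 + 5)) = -7 - 37*(-5*1)*(5 - 5*1) = -7 - (-185)*(5 - 5) = -7 - (-185)*0 = -7 - 37*0 = -7 + 0 = -7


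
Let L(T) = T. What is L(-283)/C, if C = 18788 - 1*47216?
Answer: 283/28428 ≈ 0.0099550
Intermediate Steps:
C = -28428 (C = 18788 - 47216 = -28428)
L(-283)/C = -283/(-28428) = -283*(-1/28428) = 283/28428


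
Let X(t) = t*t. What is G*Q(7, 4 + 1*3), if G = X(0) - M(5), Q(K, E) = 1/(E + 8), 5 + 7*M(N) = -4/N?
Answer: 29/525 ≈ 0.055238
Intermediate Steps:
X(t) = t**2
M(N) = -5/7 - 4/(7*N) (M(N) = -5/7 + (-4/N)/7 = -5/7 - 4/(7*N))
Q(K, E) = 1/(8 + E)
G = 29/35 (G = 0**2 - (-4 - 5*5)/(7*5) = 0 - (-4 - 25)/(7*5) = 0 - (-29)/(7*5) = 0 - 1*(-29/35) = 0 + 29/35 = 29/35 ≈ 0.82857)
G*Q(7, 4 + 1*3) = 29/(35*(8 + (4 + 1*3))) = 29/(35*(8 + (4 + 3))) = 29/(35*(8 + 7)) = (29/35)/15 = (29/35)*(1/15) = 29/525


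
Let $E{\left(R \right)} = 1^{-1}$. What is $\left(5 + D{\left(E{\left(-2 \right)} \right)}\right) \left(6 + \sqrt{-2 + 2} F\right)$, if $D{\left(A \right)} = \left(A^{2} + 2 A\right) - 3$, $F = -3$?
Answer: $30$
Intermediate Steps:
$E{\left(R \right)} = 1$
$D{\left(A \right)} = -3 + A^{2} + 2 A$
$\left(5 + D{\left(E{\left(-2 \right)} \right)}\right) \left(6 + \sqrt{-2 + 2} F\right) = \left(5 + \left(-3 + 1^{2} + 2 \cdot 1\right)\right) \left(6 + \sqrt{-2 + 2} \left(-3\right)\right) = \left(5 + \left(-3 + 1 + 2\right)\right) \left(6 + \sqrt{0} \left(-3\right)\right) = \left(5 + 0\right) \left(6 + 0 \left(-3\right)\right) = 5 \left(6 + 0\right) = 5 \cdot 6 = 30$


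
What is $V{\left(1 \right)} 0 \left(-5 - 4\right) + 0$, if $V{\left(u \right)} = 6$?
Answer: $0$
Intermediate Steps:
$V{\left(1 \right)} 0 \left(-5 - 4\right) + 0 = 6 \cdot 0 \left(-5 - 4\right) + 0 = 6 \cdot 0 \left(-9\right) + 0 = 6 \cdot 0 + 0 = 0 + 0 = 0$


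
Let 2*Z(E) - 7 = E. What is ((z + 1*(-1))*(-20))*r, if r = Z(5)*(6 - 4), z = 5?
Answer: -960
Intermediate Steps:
Z(E) = 7/2 + E/2
r = 12 (r = (7/2 + (1/2)*5)*(6 - 4) = (7/2 + 5/2)*2 = 6*2 = 12)
((z + 1*(-1))*(-20))*r = ((5 + 1*(-1))*(-20))*12 = ((5 - 1)*(-20))*12 = (4*(-20))*12 = -80*12 = -960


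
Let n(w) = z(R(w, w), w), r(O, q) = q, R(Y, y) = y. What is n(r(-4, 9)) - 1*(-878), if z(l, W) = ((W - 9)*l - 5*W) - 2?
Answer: 831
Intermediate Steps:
z(l, W) = -2 - 5*W + l*(-9 + W) (z(l, W) = ((-9 + W)*l - 5*W) - 2 = (l*(-9 + W) - 5*W) - 2 = (-5*W + l*(-9 + W)) - 2 = -2 - 5*W + l*(-9 + W))
n(w) = -2 + w**2 - 14*w (n(w) = -2 - 9*w - 5*w + w*w = -2 - 9*w - 5*w + w**2 = -2 + w**2 - 14*w)
n(r(-4, 9)) - 1*(-878) = (-2 + 9**2 - 14*9) - 1*(-878) = (-2 + 81 - 126) + 878 = -47 + 878 = 831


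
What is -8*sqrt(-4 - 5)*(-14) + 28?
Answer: 28 + 336*I ≈ 28.0 + 336.0*I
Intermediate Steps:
-8*sqrt(-4 - 5)*(-14) + 28 = -24*I*(-14) + 28 = 336*I + 28 = 28 + 336*I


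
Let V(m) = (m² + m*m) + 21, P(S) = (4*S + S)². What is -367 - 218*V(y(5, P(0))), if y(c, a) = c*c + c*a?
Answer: -277445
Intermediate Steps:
P(S) = 25*S² (P(S) = (5*S)² = 25*S²)
y(c, a) = c² + a*c
V(m) = 21 + 2*m² (V(m) = (m² + m²) + 21 = 2*m² + 21 = 21 + 2*m²)
-367 - 218*V(y(5, P(0))) = -367 - 218*(21 + 2*(5*(25*0² + 5))²) = -367 - 218*(21 + 2*(5*(25*0 + 5))²) = -367 - 218*(21 + 2*(5*(0 + 5))²) = -367 - 218*(21 + 2*(5*5)²) = -367 - 218*(21 + 2*25²) = -367 - 218*(21 + 2*625) = -367 - 218*(21 + 1250) = -367 - 218*1271 = -367 - 277078 = -277445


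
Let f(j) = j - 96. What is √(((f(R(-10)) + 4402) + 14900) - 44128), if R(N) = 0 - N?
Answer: 12*I*√173 ≈ 157.84*I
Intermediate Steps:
R(N) = -N
f(j) = -96 + j
√(((f(R(-10)) + 4402) + 14900) - 44128) = √((((-96 - 1*(-10)) + 4402) + 14900) - 44128) = √((((-96 + 10) + 4402) + 14900) - 44128) = √(((-86 + 4402) + 14900) - 44128) = √((4316 + 14900) - 44128) = √(19216 - 44128) = √(-24912) = 12*I*√173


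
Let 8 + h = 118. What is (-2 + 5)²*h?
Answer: 990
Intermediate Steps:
h = 110 (h = -8 + 118 = 110)
(-2 + 5)²*h = (-2 + 5)²*110 = 3²*110 = 9*110 = 990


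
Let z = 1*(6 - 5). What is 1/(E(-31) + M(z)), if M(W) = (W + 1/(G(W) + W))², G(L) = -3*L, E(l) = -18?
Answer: -4/71 ≈ -0.056338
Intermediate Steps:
z = 1 (z = 1*1 = 1)
M(W) = (W - 1/(2*W))² (M(W) = (W + 1/(-3*W + W))² = (W + 1/(-2*W))² = (W - 1/(2*W))²)
1/(E(-31) + M(z)) = 1/(-18 + (¼)*(1 - 2*1²)²/1²) = 1/(-18 + (¼)*1*(1 - 2*1)²) = 1/(-18 + (¼)*1*(1 - 2)²) = 1/(-18 + (¼)*1*(-1)²) = 1/(-18 + (¼)*1*1) = 1/(-18 + ¼) = 1/(-71/4) = -4/71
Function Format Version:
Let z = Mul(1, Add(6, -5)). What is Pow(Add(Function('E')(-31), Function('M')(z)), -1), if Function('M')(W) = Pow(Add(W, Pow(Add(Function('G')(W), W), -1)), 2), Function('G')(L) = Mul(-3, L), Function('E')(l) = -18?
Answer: Rational(-4, 71) ≈ -0.056338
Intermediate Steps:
z = 1 (z = Mul(1, 1) = 1)
Function('M')(W) = Pow(Add(W, Mul(Rational(-1, 2), Pow(W, -1))), 2) (Function('M')(W) = Pow(Add(W, Pow(Add(Mul(-3, W), W), -1)), 2) = Pow(Add(W, Pow(Mul(-2, W), -1)), 2) = Pow(Add(W, Mul(Rational(-1, 2), Pow(W, -1))), 2))
Pow(Add(Function('E')(-31), Function('M')(z)), -1) = Pow(Add(-18, Mul(Rational(1, 4), Pow(1, -2), Pow(Add(1, Mul(-2, Pow(1, 2))), 2))), -1) = Pow(Add(-18, Mul(Rational(1, 4), 1, Pow(Add(1, Mul(-2, 1)), 2))), -1) = Pow(Add(-18, Mul(Rational(1, 4), 1, Pow(Add(1, -2), 2))), -1) = Pow(Add(-18, Mul(Rational(1, 4), 1, Pow(-1, 2))), -1) = Pow(Add(-18, Mul(Rational(1, 4), 1, 1)), -1) = Pow(Add(-18, Rational(1, 4)), -1) = Pow(Rational(-71, 4), -1) = Rational(-4, 71)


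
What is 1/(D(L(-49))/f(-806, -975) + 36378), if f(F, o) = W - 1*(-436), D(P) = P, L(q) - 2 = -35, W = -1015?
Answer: 193/7020965 ≈ 2.7489e-5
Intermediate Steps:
L(q) = -33 (L(q) = 2 - 35 = -33)
f(F, o) = -579 (f(F, o) = -1015 - 1*(-436) = -1015 + 436 = -579)
1/(D(L(-49))/f(-806, -975) + 36378) = 1/(-33/(-579) + 36378) = 1/(-33*(-1/579) + 36378) = 1/(11/193 + 36378) = 1/(7020965/193) = 193/7020965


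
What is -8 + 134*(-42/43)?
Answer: -5972/43 ≈ -138.88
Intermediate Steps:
-8 + 134*(-42/43) = -8 - 5628/43 = -5972/43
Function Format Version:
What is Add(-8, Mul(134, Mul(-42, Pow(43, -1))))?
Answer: Rational(-5972, 43) ≈ -138.88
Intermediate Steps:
Add(-8, Mul(134, Mul(-42, Pow(43, -1)))) = Add(-8, Mul(134, Mul(-42, Rational(1, 43)))) = Add(-8, Mul(134, Rational(-42, 43))) = Add(-8, Rational(-5628, 43)) = Rational(-5972, 43)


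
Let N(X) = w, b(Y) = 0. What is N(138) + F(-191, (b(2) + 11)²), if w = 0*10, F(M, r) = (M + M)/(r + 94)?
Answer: -382/215 ≈ -1.7767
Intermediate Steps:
F(M, r) = 2*M/(94 + r) (F(M, r) = (2*M)/(94 + r) = 2*M/(94 + r))
w = 0
N(X) = 0
N(138) + F(-191, (b(2) + 11)²) = 0 + 2*(-191)/(94 + (0 + 11)²) = 0 + 2*(-191)/(94 + 11²) = 0 + 2*(-191)/(94 + 121) = 0 + 2*(-191)/215 = 0 + 2*(-191)*(1/215) = 0 - 382/215 = -382/215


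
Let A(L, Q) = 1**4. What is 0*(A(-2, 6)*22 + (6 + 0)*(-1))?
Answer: 0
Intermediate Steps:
A(L, Q) = 1
0*(A(-2, 6)*22 + (6 + 0)*(-1)) = 0*(1*22 + (6 + 0)*(-1)) = 0*(22 + 6*(-1)) = 0*(22 - 6) = 0*16 = 0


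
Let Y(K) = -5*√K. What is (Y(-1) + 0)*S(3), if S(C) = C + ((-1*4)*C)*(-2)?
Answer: -135*I ≈ -135.0*I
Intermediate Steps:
S(C) = 9*C (S(C) = C - 4*C*(-2) = C + 8*C = 9*C)
(Y(-1) + 0)*S(3) = (-5*I + 0)*(9*3) = (-5*I + 0)*27 = -5*I*27 = -135*I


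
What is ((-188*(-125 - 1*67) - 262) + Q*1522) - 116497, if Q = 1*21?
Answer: -48701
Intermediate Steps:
Q = 21
((-188*(-125 - 1*67) - 262) + Q*1522) - 116497 = ((-188*(-125 - 1*67) - 262) + 21*1522) - 116497 = ((-188*(-125 - 67) - 262) + 31962) - 116497 = ((-188*(-192) - 262) + 31962) - 116497 = ((36096 - 262) + 31962) - 116497 = (35834 + 31962) - 116497 = 67796 - 116497 = -48701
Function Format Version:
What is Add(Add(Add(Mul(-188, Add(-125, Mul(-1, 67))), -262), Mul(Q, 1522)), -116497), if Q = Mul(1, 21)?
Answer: -48701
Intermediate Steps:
Q = 21
Add(Add(Add(Mul(-188, Add(-125, Mul(-1, 67))), -262), Mul(Q, 1522)), -116497) = Add(Add(Add(Mul(-188, Add(-125, Mul(-1, 67))), -262), Mul(21, 1522)), -116497) = Add(Add(Add(Mul(-188, Add(-125, -67)), -262), 31962), -116497) = Add(Add(Add(Mul(-188, -192), -262), 31962), -116497) = Add(Add(Add(36096, -262), 31962), -116497) = Add(Add(35834, 31962), -116497) = Add(67796, -116497) = -48701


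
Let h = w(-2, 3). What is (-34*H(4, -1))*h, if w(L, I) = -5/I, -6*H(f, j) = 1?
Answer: -85/9 ≈ -9.4444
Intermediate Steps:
H(f, j) = -1/6 (H(f, j) = -1/6*1 = -1/6)
h = -5/3 ≈ -1.6667
(-34*H(4, -1))*h = -34*(-1/6)*(-5/3) = (17/3)*(-5/3) = -85/9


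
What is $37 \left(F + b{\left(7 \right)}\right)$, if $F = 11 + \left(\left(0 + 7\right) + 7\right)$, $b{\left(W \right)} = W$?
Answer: $1184$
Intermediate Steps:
$F = 25$ ($F = 11 + \left(7 + 7\right) = 11 + 14 = 25$)
$37 \left(F + b{\left(7 \right)}\right) = 37 \left(25 + 7\right) = 37 \cdot 32 = 1184$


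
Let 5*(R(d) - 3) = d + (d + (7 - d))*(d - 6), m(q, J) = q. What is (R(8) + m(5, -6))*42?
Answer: 2604/5 ≈ 520.80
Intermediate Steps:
R(d) = -27/5 + 8*d/5 (R(d) = 3 + (d + (d + (7 - d))*(d - 6))/5 = 3 + (d + 7*(-6 + d))/5 = 3 + (d + (-42 + 7*d))/5 = 3 + (-42 + 8*d)/5 = 3 + (-42/5 + 8*d/5) = -27/5 + 8*d/5)
(R(8) + m(5, -6))*42 = ((-27/5 + (8/5)*8) + 5)*42 = ((-27/5 + 64/5) + 5)*42 = (37/5 + 5)*42 = (62/5)*42 = 2604/5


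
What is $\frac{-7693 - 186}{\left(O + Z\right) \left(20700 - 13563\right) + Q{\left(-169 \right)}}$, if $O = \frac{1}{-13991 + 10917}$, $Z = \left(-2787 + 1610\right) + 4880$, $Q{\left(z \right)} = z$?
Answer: $- \frac{24220046}{81240101371} \approx -0.00029813$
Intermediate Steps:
$Z = 3703$ ($Z = -1177 + 4880 = 3703$)
$O = - \frac{1}{3074}$ ($O = \frac{1}{-3074} = - \frac{1}{3074} \approx -0.00032531$)
$\frac{-7693 - 186}{\left(O + Z\right) \left(20700 - 13563\right) + Q{\left(-169 \right)}} = \frac{-7693 - 186}{\left(- \frac{1}{3074} + 3703\right) \left(20700 - 13563\right) - 169} = - \frac{7879}{\frac{11383021}{3074} \cdot 7137 - 169} = - \frac{7879}{\frac{81240620877}{3074} - 169} = - \frac{7879}{\frac{81240101371}{3074}} = \left(-7879\right) \frac{3074}{81240101371} = - \frac{24220046}{81240101371}$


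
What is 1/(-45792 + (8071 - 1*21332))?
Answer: -1/59053 ≈ -1.6934e-5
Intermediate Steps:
1/(-45792 + (8071 - 1*21332)) = 1/(-45792 + (8071 - 21332)) = 1/(-45792 - 13261) = 1/(-59053) = -1/59053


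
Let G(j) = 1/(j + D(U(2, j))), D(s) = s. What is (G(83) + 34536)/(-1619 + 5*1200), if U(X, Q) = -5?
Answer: 2693809/341718 ≈ 7.8831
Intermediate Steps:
G(j) = 1/(-5 + j) (G(j) = 1/(j - 5) = 1/(-5 + j))
(G(83) + 34536)/(-1619 + 5*1200) = (1/(-5 + 83) + 34536)/(-1619 + 5*1200) = (1/78 + 34536)/(-1619 + 6000) = (1/78 + 34536)/4381 = (2693809/78)*(1/4381) = 2693809/341718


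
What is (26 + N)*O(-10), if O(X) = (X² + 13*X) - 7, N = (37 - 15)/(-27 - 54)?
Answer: -77108/81 ≈ -951.95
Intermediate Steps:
N = -22/81 (N = 22/(-81) = 22*(-1/81) = -22/81 ≈ -0.27161)
O(X) = -7 + X² + 13*X
(26 + N)*O(-10) = (26 - 22/81)*(-7 + (-10)² + 13*(-10)) = 2084*(-7 + 100 - 130)/81 = (2084/81)*(-37) = -77108/81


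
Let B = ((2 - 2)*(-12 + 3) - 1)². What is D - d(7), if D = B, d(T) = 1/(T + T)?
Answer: 13/14 ≈ 0.92857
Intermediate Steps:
d(T) = 1/(2*T)
B = 1 (B = (0*(-9) - 1)² = (0 - 1)² = (-1)² = 1)
D = 1
D - d(7) = 1 - 1/(2*7) = 1 - 1*1/14 = 1 - 1/14 = 13/14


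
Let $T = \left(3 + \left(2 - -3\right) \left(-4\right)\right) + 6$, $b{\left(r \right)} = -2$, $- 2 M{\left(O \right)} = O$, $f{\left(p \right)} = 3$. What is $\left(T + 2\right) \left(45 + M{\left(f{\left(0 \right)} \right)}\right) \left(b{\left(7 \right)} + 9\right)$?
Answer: $- \frac{5481}{2} \approx -2740.5$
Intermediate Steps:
$M{\left(O \right)} = - \frac{O}{2}$
$T = -11$ ($T = \left(3 + \left(2 + 3\right) \left(-4\right)\right) + 6 = \left(3 + 5 \left(-4\right)\right) + 6 = \left(3 - 20\right) + 6 = -17 + 6 = -11$)
$\left(T + 2\right) \left(45 + M{\left(f{\left(0 \right)} \right)}\right) \left(b{\left(7 \right)} + 9\right) = \left(-11 + 2\right) \left(45 - \frac{3}{2}\right) \left(-2 + 9\right) = - 9 \left(45 - \frac{3}{2}\right) 7 = - 9 \cdot \frac{87}{2} \cdot 7 = \left(-9\right) \frac{609}{2} = - \frac{5481}{2}$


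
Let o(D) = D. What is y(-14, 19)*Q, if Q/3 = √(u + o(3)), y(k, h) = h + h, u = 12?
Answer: 114*√15 ≈ 441.52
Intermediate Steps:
y(k, h) = 2*h
Q = 3*√15 (Q = 3*√(12 + 3) = 3*√15 ≈ 11.619)
y(-14, 19)*Q = (2*19)*(3*√15) = 38*(3*√15) = 114*√15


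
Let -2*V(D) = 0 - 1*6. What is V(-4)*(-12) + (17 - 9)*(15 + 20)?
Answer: 244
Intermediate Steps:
V(D) = 3 (V(D) = -(0 - 1*6)/2 = -(0 - 6)/2 = -½*(-6) = 3)
V(-4)*(-12) + (17 - 9)*(15 + 20) = 3*(-12) + (17 - 9)*(15 + 20) = -36 + 8*35 = -36 + 280 = 244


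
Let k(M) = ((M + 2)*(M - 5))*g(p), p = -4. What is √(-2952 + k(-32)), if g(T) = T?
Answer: 4*I*√462 ≈ 85.977*I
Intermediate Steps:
k(M) = -4*(-5 + M)*(2 + M) (k(M) = ((M + 2)*(M - 5))*(-4) = ((2 + M)*(-5 + M))*(-4) = ((-5 + M)*(2 + M))*(-4) = -4*(-5 + M)*(2 + M))
√(-2952 + k(-32)) = √(-2952 + (40 - 4*(-32)² + 12*(-32))) = √(-2952 + (40 - 4*1024 - 384)) = √(-2952 + (40 - 4096 - 384)) = √(-2952 - 4440) = √(-7392) = 4*I*√462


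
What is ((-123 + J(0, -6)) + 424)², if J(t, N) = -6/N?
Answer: 91204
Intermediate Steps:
((-123 + J(0, -6)) + 424)² = ((-123 - 6/(-6)) + 424)² = ((-123 - 6*(-⅙)) + 424)² = ((-123 + 1) + 424)² = (-122 + 424)² = 302² = 91204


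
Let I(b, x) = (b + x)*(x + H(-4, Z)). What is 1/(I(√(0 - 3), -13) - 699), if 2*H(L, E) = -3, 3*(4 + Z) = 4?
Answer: -1021/522482 + 29*I*√3/522482 ≈ -0.0019541 + 9.6136e-5*I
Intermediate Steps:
Z = -8/3 (Z = -4 + (⅓)*4 = -4 + 4/3 = -8/3 ≈ -2.6667)
H(L, E) = -3/2 (H(L, E) = (½)*(-3) = -3/2)
I(b, x) = (-3/2 + x)*(b + x) (I(b, x) = (b + x)*(x - 3/2) = (b + x)*(-3/2 + x) = (-3/2 + x)*(b + x))
1/(I(√(0 - 3), -13) - 699) = 1/(((-13)² - 3*√(0 - 3)/2 - 3/2*(-13) + √(0 - 3)*(-13)) - 699) = 1/((169 - 3*I*√3/2 + 39/2 + √(-3)*(-13)) - 699) = 1/((169 - 3*I*√3/2 + 39/2 + (I*√3)*(-13)) - 699) = 1/((169 - 3*I*√3/2 + 39/2 - 13*I*√3) - 699) = 1/((377/2 - 29*I*√3/2) - 699) = 1/(-1021/2 - 29*I*√3/2)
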